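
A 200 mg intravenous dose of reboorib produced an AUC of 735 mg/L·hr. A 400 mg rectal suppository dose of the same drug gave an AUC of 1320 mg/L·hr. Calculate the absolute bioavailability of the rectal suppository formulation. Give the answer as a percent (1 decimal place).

F = (AUC_ev / D_ev) / (AUC_iv / D_iv)
  = (1320/400) / (735/200)
  = 3.3 / 3.675 = 0.8980
  = 89.80%

F = 89.8%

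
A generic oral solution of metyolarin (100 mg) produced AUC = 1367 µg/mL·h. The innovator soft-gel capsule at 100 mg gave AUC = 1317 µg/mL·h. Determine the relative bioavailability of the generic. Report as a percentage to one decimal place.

F_rel = (AUC_test/D_test) / (AUC_ref/D_ref)
      = (1367/100) / (1317/100)
      = 13.67 / 13.17 = 1.0380 = 103.80%

F_rel = 103.8%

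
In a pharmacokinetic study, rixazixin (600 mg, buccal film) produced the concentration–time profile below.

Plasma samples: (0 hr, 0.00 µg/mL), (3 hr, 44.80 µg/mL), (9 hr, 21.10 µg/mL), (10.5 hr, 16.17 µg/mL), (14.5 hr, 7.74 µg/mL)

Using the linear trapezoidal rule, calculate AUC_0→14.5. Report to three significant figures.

AUC = 341 µg/mL·hr

Trapezoidal AUC_0→14.5:
  [0→3]: (0.00+44.80)/2 × 3 = 67.2
  [3→9]: (44.80+21.10)/2 × 6 = 197.7
  [9→10.5]: (21.10+16.17)/2 × 1.5 = 27.9525
  [10.5→14.5]: (16.17+7.74)/2 × 4 = 47.82
  Sum = 340.6725 µg/mL·hr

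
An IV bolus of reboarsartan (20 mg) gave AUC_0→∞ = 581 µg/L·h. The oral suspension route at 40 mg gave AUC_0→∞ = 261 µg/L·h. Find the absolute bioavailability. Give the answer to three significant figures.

F = (AUC_ev / D_ev) / (AUC_iv / D_iv)
  = (261/40) / (581/20)
  = 6.525 / 29.05 = 0.2246

F = 0.225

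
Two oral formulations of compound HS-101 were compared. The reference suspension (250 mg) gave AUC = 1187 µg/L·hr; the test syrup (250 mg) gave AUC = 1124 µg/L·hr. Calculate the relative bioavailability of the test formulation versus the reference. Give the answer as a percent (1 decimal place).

F_rel = (AUC_test/D_test) / (AUC_ref/D_ref)
      = (1124/250) / (1187/250)
      = 4.496 / 4.748 = 0.9469 = 94.69%

F_rel = 94.7%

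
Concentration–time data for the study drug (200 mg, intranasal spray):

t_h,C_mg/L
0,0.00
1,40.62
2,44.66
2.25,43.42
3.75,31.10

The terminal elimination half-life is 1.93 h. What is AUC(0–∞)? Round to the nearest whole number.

AUC = 216 mg/L·h

Trapezoidal AUC_0→3.75:
  [0→1]: (0.00+40.62)/2 × 1 = 20.31
  [1→2]: (40.62+44.66)/2 × 1 = 42.64
  [2→2.25]: (44.66+43.42)/2 × 0.25 = 11.01
  [2.25→3.75]: (43.42+31.10)/2 × 1.5 = 55.89
  Sum = 129.85 mg/L·h
k_e = ln2 / t½ = 0.693147 / 1.93 = 0.3591 h^-1
Extrapolated tail: C_last / k_e = 31.10 / 0.3591 = 86.605
AUC_0→∞ = 129.85 + 86.605 = 216.455 mg/L·h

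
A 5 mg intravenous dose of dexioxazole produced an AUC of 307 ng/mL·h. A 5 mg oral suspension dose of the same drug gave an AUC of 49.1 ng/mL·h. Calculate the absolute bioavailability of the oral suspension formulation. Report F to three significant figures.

F = 0.160

F = (AUC_ev / D_ev) / (AUC_iv / D_iv)
  = (49.1/5) / (307/5)
  = 9.82 / 61.4 = 0.1599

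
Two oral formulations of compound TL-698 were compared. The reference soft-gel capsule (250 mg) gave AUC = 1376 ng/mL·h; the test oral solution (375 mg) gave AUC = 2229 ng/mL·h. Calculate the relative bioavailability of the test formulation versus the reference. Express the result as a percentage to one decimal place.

F_rel = (AUC_test/D_test) / (AUC_ref/D_ref)
      = (2229/375) / (1376/250)
      = 5.944 / 5.504 = 1.0799 = 107.99%

F_rel = 108.0%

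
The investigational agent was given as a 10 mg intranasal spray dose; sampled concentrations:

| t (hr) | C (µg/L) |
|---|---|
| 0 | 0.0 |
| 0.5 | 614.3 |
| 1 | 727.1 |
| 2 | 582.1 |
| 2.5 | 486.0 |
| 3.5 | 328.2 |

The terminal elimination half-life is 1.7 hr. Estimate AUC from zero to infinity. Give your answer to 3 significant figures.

Trapezoidal AUC_0→3.5:
  [0→0.5]: (0.0+614.3)/2 × 0.5 = 153.575
  [0.5→1]: (614.3+727.1)/2 × 0.5 = 335.35
  [1→2]: (727.1+582.1)/2 × 1 = 654.6
  [2→2.5]: (582.1+486.0)/2 × 0.5 = 267.025
  [2.5→3.5]: (486.0+328.2)/2 × 1 = 407.1
  Sum = 1817.65 µg/L·hr
k_e = ln2 / t½ = 0.693147 / 1.7 = 0.4077 hr^-1
Extrapolated tail: C_last / k_e = 328.2 / 0.4077 = 805.004
AUC_0→∞ = 1817.65 + 805.004 = 2622.654 µg/L·hr

AUC = 2620 µg/L·hr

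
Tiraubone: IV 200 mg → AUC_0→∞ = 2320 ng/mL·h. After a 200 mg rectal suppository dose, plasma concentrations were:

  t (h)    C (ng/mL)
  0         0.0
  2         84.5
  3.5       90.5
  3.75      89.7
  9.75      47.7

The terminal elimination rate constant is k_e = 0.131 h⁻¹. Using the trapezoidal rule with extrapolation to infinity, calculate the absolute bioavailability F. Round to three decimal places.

F = 0.437

Trapezoidal AUC_0→9.75 (rectal suppository):
  [0→2]: (0.0+84.5)/2 × 2 = 84.5
  [2→3.5]: (84.5+90.5)/2 × 1.5 = 131.25
  [3.5→3.75]: (90.5+89.7)/2 × 0.25 = 22.525
  [3.75→9.75]: (89.7+47.7)/2 × 6 = 412.2
  Sum = 650.475 ng/mL·h
Tail: C_last/k_e = 47.7/0.131 = 364.122
AUC_0→∞ (rectal suppository) = 650.475 + 364.122 = 1014.597 ng/mL·h
F = (AUC_ev/D_ev)/(AUC_iv/D_iv) = (1014.597/200)/(2320/200) = 5.072985/11.6 = 0.4373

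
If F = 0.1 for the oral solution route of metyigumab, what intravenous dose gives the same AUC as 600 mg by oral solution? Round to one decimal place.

Systemic exposure from an extravascular dose = F × D_ev, so the equivalent IV dose is F × D_ev.
D_iv = F × D_ev = 0.1 × 600 = 60 mg

D_iv = 60.0 mg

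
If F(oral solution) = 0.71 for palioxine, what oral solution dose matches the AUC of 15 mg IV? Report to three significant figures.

D_oral = 21.1 mg

For equal systemic exposure: F × D_ev = D_iv
D_ev = D_iv / F = 15 / 0.71 = 21.1268 mg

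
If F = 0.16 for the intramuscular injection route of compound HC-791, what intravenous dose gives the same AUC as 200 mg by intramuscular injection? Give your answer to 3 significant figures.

Systemic exposure from an extravascular dose = F × D_ev, so the equivalent IV dose is F × D_ev.
D_iv = F × D_ev = 0.16 × 200 = 32 mg

D_iv = 32.0 mg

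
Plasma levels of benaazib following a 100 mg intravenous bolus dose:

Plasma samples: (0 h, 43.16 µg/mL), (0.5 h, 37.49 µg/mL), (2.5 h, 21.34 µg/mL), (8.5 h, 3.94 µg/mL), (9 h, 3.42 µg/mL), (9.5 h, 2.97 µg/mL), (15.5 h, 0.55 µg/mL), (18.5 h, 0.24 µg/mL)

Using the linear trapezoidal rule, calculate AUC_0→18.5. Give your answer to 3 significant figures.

Trapezoidal AUC_0→18.5:
  [0→0.5]: (43.16+37.49)/2 × 0.5 = 20.1625
  [0.5→2.5]: (37.49+21.34)/2 × 2 = 58.83
  [2.5→8.5]: (21.34+3.94)/2 × 6 = 75.84
  [8.5→9]: (3.94+3.42)/2 × 0.5 = 1.84
  [9→9.5]: (3.42+2.97)/2 × 0.5 = 1.5975
  [9.5→15.5]: (2.97+0.55)/2 × 6 = 10.56
  [15.5→18.5]: (0.55+0.24)/2 × 3 = 1.185
  Sum = 170.015 µg/mL·h

AUC = 170 µg/mL·h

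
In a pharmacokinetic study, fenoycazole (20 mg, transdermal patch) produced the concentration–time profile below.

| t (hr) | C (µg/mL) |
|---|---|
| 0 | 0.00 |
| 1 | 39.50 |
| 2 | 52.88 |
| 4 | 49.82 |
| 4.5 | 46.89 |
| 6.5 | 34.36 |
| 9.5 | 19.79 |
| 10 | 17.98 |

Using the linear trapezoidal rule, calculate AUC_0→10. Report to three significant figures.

AUC = 365 µg/mL·hr

Trapezoidal AUC_0→10:
  [0→1]: (0.00+39.50)/2 × 1 = 19.75
  [1→2]: (39.50+52.88)/2 × 1 = 46.19
  [2→4]: (52.88+49.82)/2 × 2 = 102.7
  [4→4.5]: (49.82+46.89)/2 × 0.5 = 24.1775
  [4.5→6.5]: (46.89+34.36)/2 × 2 = 81.25
  [6.5→9.5]: (34.36+19.79)/2 × 3 = 81.225
  [9.5→10]: (19.79+17.98)/2 × 0.5 = 9.4425
  Sum = 364.735 µg/mL·hr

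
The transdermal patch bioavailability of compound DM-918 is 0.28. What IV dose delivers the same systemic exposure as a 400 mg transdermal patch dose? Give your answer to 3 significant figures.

Systemic exposure from an extravascular dose = F × D_ev, so the equivalent IV dose is F × D_ev.
D_iv = F × D_ev = 0.28 × 400 = 112 mg

D_iv = 112 mg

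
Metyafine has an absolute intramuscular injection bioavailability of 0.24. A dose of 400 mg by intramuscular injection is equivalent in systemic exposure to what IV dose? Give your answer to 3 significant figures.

Systemic exposure from an extravascular dose = F × D_ev, so the equivalent IV dose is F × D_ev.
D_iv = F × D_ev = 0.24 × 400 = 96 mg

D_iv = 96.0 mg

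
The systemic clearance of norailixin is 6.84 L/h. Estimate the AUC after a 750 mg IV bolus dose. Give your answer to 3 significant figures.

AUC = 110 mg/L·h

AUC_0→∞ = Dose_iv / CL
        = 750 / 6.84 = 109.649 mg/L·h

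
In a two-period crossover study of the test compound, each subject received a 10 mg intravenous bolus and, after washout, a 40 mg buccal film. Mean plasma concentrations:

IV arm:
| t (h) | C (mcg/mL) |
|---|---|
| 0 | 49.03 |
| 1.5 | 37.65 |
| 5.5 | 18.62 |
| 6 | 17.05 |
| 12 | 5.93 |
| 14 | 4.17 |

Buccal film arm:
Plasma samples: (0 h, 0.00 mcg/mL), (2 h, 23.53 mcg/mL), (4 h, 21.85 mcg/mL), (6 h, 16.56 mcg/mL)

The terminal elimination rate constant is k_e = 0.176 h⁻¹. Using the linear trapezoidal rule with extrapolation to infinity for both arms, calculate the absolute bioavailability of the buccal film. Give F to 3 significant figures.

Trapezoidal AUC_0→14 (IV):
  [0→1.5]: (49.03+37.65)/2 × 1.5 = 65.01
  [1.5→5.5]: (37.65+18.62)/2 × 4 = 112.54
  [5.5→6]: (18.62+17.05)/2 × 0.5 = 8.9175
  [6→12]: (17.05+5.93)/2 × 6 = 68.94
  [12→14]: (5.93+4.17)/2 × 2 = 10.1
  Sum = 265.5075 mcg/mL·h
IV tail: 4.17/0.176 = 23.693; AUC_iv,0→∞ = 265.5075 + 23.693 = 289.2005 mcg/mL·h
Trapezoidal AUC_0→6 (buccal film):
  [0→2]: (0.00+23.53)/2 × 2 = 23.53
  [2→4]: (23.53+21.85)/2 × 2 = 45.38
  [4→6]: (21.85+16.56)/2 × 2 = 38.41
  Sum = 107.32 mcg/mL·h
buccal film tail: 16.56/0.176 = 94.091; AUC_ev,0→∞ = 107.32 + 94.091 = 201.411 mcg/mL·h
F = (AUC_ev/D_ev)/(AUC_iv/D_iv) = (201.411/40)/(289.2005/10) = 5.035275/28.92005 = 0.1741

F = 0.174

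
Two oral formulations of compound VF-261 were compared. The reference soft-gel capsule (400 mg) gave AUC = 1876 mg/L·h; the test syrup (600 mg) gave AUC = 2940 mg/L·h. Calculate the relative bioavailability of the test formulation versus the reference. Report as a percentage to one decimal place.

F_rel = (AUC_test/D_test) / (AUC_ref/D_ref)
      = (2940/600) / (1876/400)
      = 4.9 / 4.69 = 1.0448 = 104.48%

F_rel = 104.5%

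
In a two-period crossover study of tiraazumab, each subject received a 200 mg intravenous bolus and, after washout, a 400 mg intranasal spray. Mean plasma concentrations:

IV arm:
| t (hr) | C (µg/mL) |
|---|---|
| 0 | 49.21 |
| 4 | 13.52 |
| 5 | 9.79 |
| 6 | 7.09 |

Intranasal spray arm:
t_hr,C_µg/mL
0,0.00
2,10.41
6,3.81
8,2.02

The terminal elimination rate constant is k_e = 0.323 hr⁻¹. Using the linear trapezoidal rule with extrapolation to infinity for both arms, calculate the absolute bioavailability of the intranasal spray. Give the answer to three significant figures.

Trapezoidal AUC_0→6 (IV):
  [0→4]: (49.21+13.52)/2 × 4 = 125.46
  [4→5]: (13.52+9.79)/2 × 1 = 11.655
  [5→6]: (9.79+7.09)/2 × 1 = 8.44
  Sum = 145.555 µg/mL·hr
IV tail: 7.09/0.323 = 21.950; AUC_iv,0→∞ = 145.555 + 21.950 = 167.505 µg/mL·hr
Trapezoidal AUC_0→8 (intranasal spray):
  [0→2]: (0.00+10.41)/2 × 2 = 10.41
  [2→6]: (10.41+3.81)/2 × 4 = 28.44
  [6→8]: (3.81+2.02)/2 × 2 = 5.83
  Sum = 44.68 µg/mL·hr
intranasal spray tail: 2.02/0.323 = 6.254; AUC_ev,0→∞ = 44.68 + 6.254 = 50.934 µg/mL·hr
F = (AUC_ev/D_ev)/(AUC_iv/D_iv) = (50.934/400)/(167.505/200) = 0.127335/0.837525 = 0.1520

F = 0.152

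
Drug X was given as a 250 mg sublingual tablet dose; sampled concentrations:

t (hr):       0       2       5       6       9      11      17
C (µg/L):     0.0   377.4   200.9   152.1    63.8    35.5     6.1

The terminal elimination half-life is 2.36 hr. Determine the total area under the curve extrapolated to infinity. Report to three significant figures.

AUC = 1990 µg/L·hr

Trapezoidal AUC_0→17:
  [0→2]: (0.0+377.4)/2 × 2 = 377.4
  [2→5]: (377.4+200.9)/2 × 3 = 867.45
  [5→6]: (200.9+152.1)/2 × 1 = 176.5
  [6→9]: (152.1+63.8)/2 × 3 = 323.85
  [9→11]: (63.8+35.5)/2 × 2 = 99.3
  [11→17]: (35.5+6.1)/2 × 6 = 124.8
  Sum = 1969.3 µg/L·hr
k_e = ln2 / t½ = 0.693147 / 2.36 = 0.2937 hr^-1
Extrapolated tail: C_last / k_e = 6.1 / 0.2937 = 20.769
AUC_0→∞ = 1969.3 + 20.769 = 1990.069 µg/L·hr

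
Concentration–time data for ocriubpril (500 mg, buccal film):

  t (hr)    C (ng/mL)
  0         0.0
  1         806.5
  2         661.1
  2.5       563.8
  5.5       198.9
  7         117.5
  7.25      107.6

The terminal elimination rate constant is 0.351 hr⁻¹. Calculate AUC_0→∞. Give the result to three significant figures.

AUC = 3160 ng/mL·hr

Trapezoidal AUC_0→7.25:
  [0→1]: (0.0+806.5)/2 × 1 = 403.25
  [1→2]: (806.5+661.1)/2 × 1 = 733.8
  [2→2.5]: (661.1+563.8)/2 × 0.5 = 306.225
  [2.5→5.5]: (563.8+198.9)/2 × 3 = 1144.05
  [5.5→7]: (198.9+117.5)/2 × 1.5 = 237.3
  [7→7.25]: (117.5+107.6)/2 × 0.25 = 28.1375
  Sum = 2852.7625 ng/mL·hr
Extrapolated tail: C_last / k_e = 107.6 / 0.351 = 306.553
AUC_0→∞ = 2852.7625 + 306.553 = 3159.3155 ng/mL·hr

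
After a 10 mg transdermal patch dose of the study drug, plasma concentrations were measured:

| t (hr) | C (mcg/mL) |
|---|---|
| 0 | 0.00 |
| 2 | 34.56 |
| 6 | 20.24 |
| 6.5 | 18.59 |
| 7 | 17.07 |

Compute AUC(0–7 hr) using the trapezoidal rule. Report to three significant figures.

AUC = 163 mcg/mL·hr

Trapezoidal AUC_0→7:
  [0→2]: (0.00+34.56)/2 × 2 = 34.56
  [2→6]: (34.56+20.24)/2 × 4 = 109.6
  [6→6.5]: (20.24+18.59)/2 × 0.5 = 9.7075
  [6.5→7]: (18.59+17.07)/2 × 0.5 = 8.915
  Sum = 162.7825 mcg/mL·hr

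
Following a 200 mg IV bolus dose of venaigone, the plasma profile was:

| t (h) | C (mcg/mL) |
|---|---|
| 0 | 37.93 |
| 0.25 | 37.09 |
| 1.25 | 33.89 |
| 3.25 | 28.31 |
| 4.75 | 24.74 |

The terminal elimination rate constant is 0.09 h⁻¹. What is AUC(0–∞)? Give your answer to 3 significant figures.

AUC = 422 mcg/mL·h

Trapezoidal AUC_0→4.75:
  [0→0.25]: (37.93+37.09)/2 × 0.25 = 9.3775
  [0.25→1.25]: (37.09+33.89)/2 × 1 = 35.49
  [1.25→3.25]: (33.89+28.31)/2 × 2 = 62.2
  [3.25→4.75]: (28.31+24.74)/2 × 1.5 = 39.7875
  Sum = 146.855 mcg/mL·h
Extrapolated tail: C_last / k_e = 24.74 / 0.09 = 274.889
AUC_0→∞ = 146.855 + 274.889 = 421.744 mcg/mL·h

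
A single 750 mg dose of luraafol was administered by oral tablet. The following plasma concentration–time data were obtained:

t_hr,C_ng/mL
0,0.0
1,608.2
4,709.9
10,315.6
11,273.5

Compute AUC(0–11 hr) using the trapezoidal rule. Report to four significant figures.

Trapezoidal AUC_0→11:
  [0→1]: (0.0+608.2)/2 × 1 = 304.1
  [1→4]: (608.2+709.9)/2 × 3 = 1977.15
  [4→10]: (709.9+315.6)/2 × 6 = 3076.5
  [10→11]: (315.6+273.5)/2 × 1 = 294.55
  Sum = 5652.3 ng/mL·hr

AUC = 5652 ng/mL·hr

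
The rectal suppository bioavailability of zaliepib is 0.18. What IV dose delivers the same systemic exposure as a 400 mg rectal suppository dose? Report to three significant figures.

D_iv = 72.0 mg

Systemic exposure from an extravascular dose = F × D_ev, so the equivalent IV dose is F × D_ev.
D_iv = F × D_ev = 0.18 × 400 = 72 mg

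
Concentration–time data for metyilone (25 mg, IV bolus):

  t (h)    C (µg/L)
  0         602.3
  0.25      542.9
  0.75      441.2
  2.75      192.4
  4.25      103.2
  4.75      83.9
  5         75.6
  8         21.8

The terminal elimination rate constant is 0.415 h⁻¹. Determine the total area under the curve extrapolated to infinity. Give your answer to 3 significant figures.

AUC = 1510 µg/L·h

Trapezoidal AUC_0→8:
  [0→0.25]: (602.3+542.9)/2 × 0.25 = 143.15
  [0.25→0.75]: (542.9+441.2)/2 × 0.5 = 246.025
  [0.75→2.75]: (441.2+192.4)/2 × 2 = 633.6
  [2.75→4.25]: (192.4+103.2)/2 × 1.5 = 221.7
  [4.25→4.75]: (103.2+83.9)/2 × 0.5 = 46.775
  [4.75→5]: (83.9+75.6)/2 × 0.25 = 19.9375
  [5→8]: (75.6+21.8)/2 × 3 = 146.1
  Sum = 1457.2875 µg/L·h
Extrapolated tail: C_last / k_e = 21.8 / 0.415 = 52.530
AUC_0→∞ = 1457.2875 + 52.530 = 1509.8175 µg/L·h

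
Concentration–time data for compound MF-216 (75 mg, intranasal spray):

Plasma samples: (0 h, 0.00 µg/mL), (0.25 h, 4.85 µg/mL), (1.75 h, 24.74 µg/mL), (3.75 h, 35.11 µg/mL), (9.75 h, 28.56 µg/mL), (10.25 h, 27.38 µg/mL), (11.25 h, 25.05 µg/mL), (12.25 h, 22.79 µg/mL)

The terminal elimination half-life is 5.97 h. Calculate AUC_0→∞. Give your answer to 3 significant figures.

Trapezoidal AUC_0→12.25:
  [0→0.25]: (0.00+4.85)/2 × 0.25 = 0.60625
  [0.25→1.75]: (4.85+24.74)/2 × 1.5 = 22.1925
  [1.75→3.75]: (24.74+35.11)/2 × 2 = 59.85
  [3.75→9.75]: (35.11+28.56)/2 × 6 = 191.01
  [9.75→10.25]: (28.56+27.38)/2 × 0.5 = 13.985
  [10.25→11.25]: (27.38+25.05)/2 × 1 = 26.215
  [11.25→12.25]: (25.05+22.79)/2 × 1 = 23.92
  Sum = 337.77875 µg/mL·h
k_e = ln2 / t½ = 0.693147 / 5.97 = 0.1161 h^-1
Extrapolated tail: C_last / k_e = 22.79 / 0.1161 = 196.296
AUC_0→∞ = 337.77875 + 196.296 = 534.07475 µg/mL·h

AUC = 534 µg/mL·h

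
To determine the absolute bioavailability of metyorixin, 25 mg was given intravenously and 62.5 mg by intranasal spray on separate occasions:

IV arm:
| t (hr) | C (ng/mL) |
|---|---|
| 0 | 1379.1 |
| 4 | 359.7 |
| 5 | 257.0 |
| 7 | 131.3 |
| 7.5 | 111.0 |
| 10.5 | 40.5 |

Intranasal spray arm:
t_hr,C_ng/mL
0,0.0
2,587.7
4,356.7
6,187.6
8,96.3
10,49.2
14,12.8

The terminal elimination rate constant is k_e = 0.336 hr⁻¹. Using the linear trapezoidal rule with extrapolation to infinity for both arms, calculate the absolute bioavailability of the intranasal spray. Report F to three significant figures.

F = 0.233

Trapezoidal AUC_0→10.5 (IV):
  [0→4]: (1379.1+359.7)/2 × 4 = 3477.6
  [4→5]: (359.7+257.0)/2 × 1 = 308.35
  [5→7]: (257.0+131.3)/2 × 2 = 388.3
  [7→7.5]: (131.3+111.0)/2 × 0.5 = 60.575
  [7.5→10.5]: (111.0+40.5)/2 × 3 = 227.25
  Sum = 4462.075 ng/mL·hr
IV tail: 40.5/0.336 = 120.536; AUC_iv,0→∞ = 4462.075 + 120.536 = 4582.611 ng/mL·hr
Trapezoidal AUC_0→14 (intranasal spray):
  [0→2]: (0.0+587.7)/2 × 2 = 587.7
  [2→4]: (587.7+356.7)/2 × 2 = 944.4
  [4→6]: (356.7+187.6)/2 × 2 = 544.3
  [6→8]: (187.6+96.3)/2 × 2 = 283.9
  [8→10]: (96.3+49.2)/2 × 2 = 145.5
  [10→14]: (49.2+12.8)/2 × 4 = 124.0
  Sum = 2629.8 ng/mL·hr
intranasal spray tail: 12.8/0.336 = 38.095; AUC_ev,0→∞ = 2629.8 + 38.095 = 2667.895 ng/mL·hr
F = (AUC_ev/D_ev)/(AUC_iv/D_iv) = (2667.895/62.5)/(4582.611/25) = 42.68632/183.30444 = 0.2329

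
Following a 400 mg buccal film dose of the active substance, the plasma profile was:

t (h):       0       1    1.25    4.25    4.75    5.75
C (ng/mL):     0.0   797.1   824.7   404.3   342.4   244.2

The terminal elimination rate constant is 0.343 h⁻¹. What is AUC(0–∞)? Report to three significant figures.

Trapezoidal AUC_0→5.75:
  [0→1]: (0.0+797.1)/2 × 1 = 398.55
  [1→1.25]: (797.1+824.7)/2 × 0.25 = 202.725
  [1.25→4.25]: (824.7+404.3)/2 × 3 = 1843.5
  [4.25→4.75]: (404.3+342.4)/2 × 0.5 = 186.675
  [4.75→5.75]: (342.4+244.2)/2 × 1 = 293.3
  Sum = 2924.75 ng/mL·h
Extrapolated tail: C_last / k_e = 244.2 / 0.343 = 711.953
AUC_0→∞ = 2924.75 + 711.953 = 3636.703 ng/mL·h

AUC = 3640 ng/mL·h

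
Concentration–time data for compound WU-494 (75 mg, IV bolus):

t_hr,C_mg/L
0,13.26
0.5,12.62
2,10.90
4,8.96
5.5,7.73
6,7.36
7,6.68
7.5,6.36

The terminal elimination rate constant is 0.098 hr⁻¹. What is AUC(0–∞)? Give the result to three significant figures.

AUC = 135 mg/L·hr

Trapezoidal AUC_0→7.5:
  [0→0.5]: (13.26+12.62)/2 × 0.5 = 6.47
  [0.5→2]: (12.62+10.90)/2 × 1.5 = 17.64
  [2→4]: (10.90+8.96)/2 × 2 = 19.86
  [4→5.5]: (8.96+7.73)/2 × 1.5 = 12.5175
  [5.5→6]: (7.73+7.36)/2 × 0.5 = 3.7725
  [6→7]: (7.36+6.68)/2 × 1 = 7.02
  [7→7.5]: (6.68+6.36)/2 × 0.5 = 3.26
  Sum = 70.54 mg/L·hr
Extrapolated tail: C_last / k_e = 6.36 / 0.098 = 64.898
AUC_0→∞ = 70.54 + 64.898 = 135.438 mg/L·hr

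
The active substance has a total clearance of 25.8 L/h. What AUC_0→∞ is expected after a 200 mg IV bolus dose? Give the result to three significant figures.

AUC_0→∞ = Dose_iv / CL
        = 200 / 25.8 = 7.75194 mg/L·h

AUC = 7.75 mg/L·h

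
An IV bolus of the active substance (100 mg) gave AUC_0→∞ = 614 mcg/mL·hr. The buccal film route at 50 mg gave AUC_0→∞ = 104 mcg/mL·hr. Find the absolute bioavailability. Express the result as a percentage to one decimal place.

F = 33.9%

F = (AUC_ev / D_ev) / (AUC_iv / D_iv)
  = (104/50) / (614/100)
  = 2.08 / 6.14 = 0.3388
  = 33.88%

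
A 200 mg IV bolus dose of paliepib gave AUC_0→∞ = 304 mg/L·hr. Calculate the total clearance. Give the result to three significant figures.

CL = Dose_iv / AUC_0→∞
   = 200 / 304 = 0.657895 L/hr

CL = 0.658 L/hr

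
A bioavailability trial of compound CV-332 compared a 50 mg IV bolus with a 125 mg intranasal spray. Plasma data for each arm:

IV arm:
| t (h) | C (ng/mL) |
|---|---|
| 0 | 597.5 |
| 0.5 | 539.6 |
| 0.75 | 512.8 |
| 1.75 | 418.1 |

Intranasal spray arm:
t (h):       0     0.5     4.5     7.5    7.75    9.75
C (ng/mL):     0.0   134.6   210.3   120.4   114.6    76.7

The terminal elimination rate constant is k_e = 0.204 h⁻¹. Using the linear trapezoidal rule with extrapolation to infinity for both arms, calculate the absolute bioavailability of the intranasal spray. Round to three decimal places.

Trapezoidal AUC_0→1.75 (IV):
  [0→0.5]: (597.5+539.6)/2 × 0.5 = 284.275
  [0.5→0.75]: (539.6+512.8)/2 × 0.25 = 131.55
  [0.75→1.75]: (512.8+418.1)/2 × 1 = 465.45
  Sum = 881.275 ng/mL·h
IV tail: 418.1/0.204 = 2049.510; AUC_iv,0→∞ = 881.275 + 2049.510 = 2930.785 ng/mL·h
Trapezoidal AUC_0→9.75 (intranasal spray):
  [0→0.5]: (0.0+134.6)/2 × 0.5 = 33.65
  [0.5→4.5]: (134.6+210.3)/2 × 4 = 689.8
  [4.5→7.5]: (210.3+120.4)/2 × 3 = 496.05
  [7.5→7.75]: (120.4+114.6)/2 × 0.25 = 29.375
  [7.75→9.75]: (114.6+76.7)/2 × 2 = 191.3
  Sum = 1440.175 ng/mL·h
intranasal spray tail: 76.7/0.204 = 375.980; AUC_ev,0→∞ = 1440.175 + 375.980 = 1816.155 ng/mL·h
F = (AUC_ev/D_ev)/(AUC_iv/D_iv) = (1816.155/125)/(2930.785/50) = 14.52924/58.6157 = 0.2479

F = 0.248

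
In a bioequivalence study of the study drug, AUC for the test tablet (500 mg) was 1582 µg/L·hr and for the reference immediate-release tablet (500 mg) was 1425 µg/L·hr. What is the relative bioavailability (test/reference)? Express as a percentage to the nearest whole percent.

F_rel = (AUC_test/D_test) / (AUC_ref/D_ref)
      = (1582/500) / (1425/500)
      = 3.164 / 2.85 = 1.1102 = 111.02%

F_rel = 111%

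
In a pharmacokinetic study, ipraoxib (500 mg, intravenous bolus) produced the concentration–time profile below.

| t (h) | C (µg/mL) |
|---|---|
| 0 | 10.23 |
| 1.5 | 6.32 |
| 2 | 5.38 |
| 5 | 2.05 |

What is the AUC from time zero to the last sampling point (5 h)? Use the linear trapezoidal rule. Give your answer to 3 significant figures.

AUC = 26.5 µg/mL·h

Trapezoidal AUC_0→5:
  [0→1.5]: (10.23+6.32)/2 × 1.5 = 12.4125
  [1.5→2]: (6.32+5.38)/2 × 0.5 = 2.925
  [2→5]: (5.38+2.05)/2 × 3 = 11.145
  Sum = 26.4825 µg/mL·h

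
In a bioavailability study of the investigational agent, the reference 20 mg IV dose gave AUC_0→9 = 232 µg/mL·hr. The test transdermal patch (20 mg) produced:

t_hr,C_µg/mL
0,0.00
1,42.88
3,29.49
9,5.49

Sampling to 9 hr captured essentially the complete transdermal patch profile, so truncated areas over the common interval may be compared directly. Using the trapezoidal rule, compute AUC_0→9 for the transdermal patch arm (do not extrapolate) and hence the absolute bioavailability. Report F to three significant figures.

F = 0.857

Trapezoidal AUC_0→9 (transdermal patch):
  [0→1]: (0.00+42.88)/2 × 1 = 21.44
  [1→3]: (42.88+29.49)/2 × 2 = 72.37
  [3→9]: (29.49+5.49)/2 × 6 = 104.94
  Sum = 198.75 µg/mL·hr
F = (AUC_ev/D_ev)/(AUC_iv/D_iv) = (198.75/20)/(232/20) = 9.9375/11.6 = 0.8567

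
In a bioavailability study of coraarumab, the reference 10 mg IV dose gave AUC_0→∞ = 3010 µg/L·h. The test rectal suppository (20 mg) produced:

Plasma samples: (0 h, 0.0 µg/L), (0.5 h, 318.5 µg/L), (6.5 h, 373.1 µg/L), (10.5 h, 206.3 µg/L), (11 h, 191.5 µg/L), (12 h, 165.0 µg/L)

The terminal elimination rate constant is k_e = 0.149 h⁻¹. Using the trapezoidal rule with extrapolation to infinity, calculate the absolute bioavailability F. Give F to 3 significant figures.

Trapezoidal AUC_0→12 (rectal suppository):
  [0→0.5]: (0.0+318.5)/2 × 0.5 = 79.625
  [0.5→6.5]: (318.5+373.1)/2 × 6 = 2074.8
  [6.5→10.5]: (373.1+206.3)/2 × 4 = 1158.8
  [10.5→11]: (206.3+191.5)/2 × 0.5 = 99.45
  [11→12]: (191.5+165.0)/2 × 1 = 178.25
  Sum = 3590.925 µg/L·h
Tail: C_last/k_e = 165.0/0.149 = 1107.383
AUC_0→∞ (rectal suppository) = 3590.925 + 1107.383 = 4698.308 µg/L·h
F = (AUC_ev/D_ev)/(AUC_iv/D_iv) = (4698.308/20)/(3010/10) = 234.9154/301 = 0.7804

F = 0.780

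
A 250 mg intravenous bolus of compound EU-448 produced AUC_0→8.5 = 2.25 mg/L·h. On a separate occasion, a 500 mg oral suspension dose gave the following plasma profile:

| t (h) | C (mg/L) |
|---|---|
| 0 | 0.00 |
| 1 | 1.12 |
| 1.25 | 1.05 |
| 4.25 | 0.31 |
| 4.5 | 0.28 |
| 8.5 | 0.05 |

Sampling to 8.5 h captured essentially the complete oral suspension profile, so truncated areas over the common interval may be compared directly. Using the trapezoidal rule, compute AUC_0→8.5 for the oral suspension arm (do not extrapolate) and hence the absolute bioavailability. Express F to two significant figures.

Trapezoidal AUC_0→8.5 (oral suspension):
  [0→1]: (0.00+1.12)/2 × 1 = 0.56
  [1→1.25]: (1.12+1.05)/2 × 0.25 = 0.27125
  [1.25→4.25]: (1.05+0.31)/2 × 3 = 2.04
  [4.25→4.5]: (0.31+0.28)/2 × 0.25 = 0.07375
  [4.5→8.5]: (0.28+0.05)/2 × 4 = 0.66
  Sum = 3.605 mg/L·h
F = (AUC_ev/D_ev)/(AUC_iv/D_iv) = (3.605/500)/(2.25/250) = 0.00721/0.009 = 0.8011

F = 0.80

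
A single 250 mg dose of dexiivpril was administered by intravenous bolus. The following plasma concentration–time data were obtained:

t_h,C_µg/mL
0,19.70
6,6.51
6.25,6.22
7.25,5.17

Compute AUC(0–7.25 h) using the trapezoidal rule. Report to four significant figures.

AUC = 85.92 µg/mL·h

Trapezoidal AUC_0→7.25:
  [0→6]: (19.70+6.51)/2 × 6 = 78.63
  [6→6.25]: (6.51+6.22)/2 × 0.25 = 1.59125
  [6.25→7.25]: (6.22+5.17)/2 × 1 = 5.695
  Sum = 85.91625 µg/mL·h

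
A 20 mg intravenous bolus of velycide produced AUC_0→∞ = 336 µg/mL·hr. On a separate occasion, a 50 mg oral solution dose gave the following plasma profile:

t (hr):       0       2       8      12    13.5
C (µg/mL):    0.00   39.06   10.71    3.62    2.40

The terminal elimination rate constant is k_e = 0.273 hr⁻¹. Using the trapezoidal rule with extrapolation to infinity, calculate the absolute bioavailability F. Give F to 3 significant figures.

F = 0.274

Trapezoidal AUC_0→13.5 (oral solution):
  [0→2]: (0.00+39.06)/2 × 2 = 39.06
  [2→8]: (39.06+10.71)/2 × 6 = 149.31
  [8→12]: (10.71+3.62)/2 × 4 = 28.66
  [12→13.5]: (3.62+2.40)/2 × 1.5 = 4.515
  Sum = 221.545 µg/mL·hr
Tail: C_last/k_e = 2.40/0.273 = 8.791
AUC_0→∞ (oral solution) = 221.545 + 8.791 = 230.336 µg/mL·hr
F = (AUC_ev/D_ev)/(AUC_iv/D_iv) = (230.336/50)/(336/20) = 4.60672/16.8 = 0.2742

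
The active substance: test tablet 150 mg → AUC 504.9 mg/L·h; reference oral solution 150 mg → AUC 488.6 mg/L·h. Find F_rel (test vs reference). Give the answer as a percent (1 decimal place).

F_rel = 103.3%

F_rel = (AUC_test/D_test) / (AUC_ref/D_ref)
      = (504.9/150) / (488.6/150)
      = 3.366 / 3.25733 = 1.0334 = 103.34%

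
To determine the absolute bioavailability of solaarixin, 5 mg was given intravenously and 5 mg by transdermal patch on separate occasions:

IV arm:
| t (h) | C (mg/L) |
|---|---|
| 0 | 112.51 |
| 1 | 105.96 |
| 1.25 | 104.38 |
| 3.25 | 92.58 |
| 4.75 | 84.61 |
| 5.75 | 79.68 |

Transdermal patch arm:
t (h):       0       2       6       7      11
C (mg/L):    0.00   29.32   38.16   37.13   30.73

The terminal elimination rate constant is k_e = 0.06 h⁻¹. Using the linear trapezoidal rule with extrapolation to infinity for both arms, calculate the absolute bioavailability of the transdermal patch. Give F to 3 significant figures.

Trapezoidal AUC_0→5.75 (IV):
  [0→1]: (112.51+105.96)/2 × 1 = 109.235
  [1→1.25]: (105.96+104.38)/2 × 0.25 = 26.2925
  [1.25→3.25]: (104.38+92.58)/2 × 2 = 196.96
  [3.25→4.75]: (92.58+84.61)/2 × 1.5 = 132.8925
  [4.75→5.75]: (84.61+79.68)/2 × 1 = 82.145
  Sum = 547.525 mg/L·h
IV tail: 79.68/0.06 = 1328.000; AUC_iv,0→∞ = 547.525 + 1328.000 = 1875.525 mg/L·h
Trapezoidal AUC_0→11 (transdermal patch):
  [0→2]: (0.00+29.32)/2 × 2 = 29.32
  [2→6]: (29.32+38.16)/2 × 4 = 134.96
  [6→7]: (38.16+37.13)/2 × 1 = 37.645
  [7→11]: (37.13+30.73)/2 × 4 = 135.72
  Sum = 337.645 mg/L·h
transdermal patch tail: 30.73/0.06 = 512.167; AUC_ev,0→∞ = 337.645 + 512.167 = 849.812 mg/L·h
F = (AUC_ev/D_ev)/(AUC_iv/D_iv) = (849.812/5)/(1875.525/5) = 169.9624/375.105 = 0.4531

F = 0.453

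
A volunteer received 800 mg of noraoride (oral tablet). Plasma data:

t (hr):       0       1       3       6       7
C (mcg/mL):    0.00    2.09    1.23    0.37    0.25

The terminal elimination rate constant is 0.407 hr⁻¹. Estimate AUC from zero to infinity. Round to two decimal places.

AUC = 7.69 mcg/mL·hr

Trapezoidal AUC_0→7:
  [0→1]: (0.00+2.09)/2 × 1 = 1.045
  [1→3]: (2.09+1.23)/2 × 2 = 3.32
  [3→6]: (1.23+0.37)/2 × 3 = 2.4
  [6→7]: (0.37+0.25)/2 × 1 = 0.31
  Sum = 7.075 mcg/mL·hr
Extrapolated tail: C_last / k_e = 0.25 / 0.407 = 0.614
AUC_0→∞ = 7.075 + 0.614 = 7.689 mcg/mL·hr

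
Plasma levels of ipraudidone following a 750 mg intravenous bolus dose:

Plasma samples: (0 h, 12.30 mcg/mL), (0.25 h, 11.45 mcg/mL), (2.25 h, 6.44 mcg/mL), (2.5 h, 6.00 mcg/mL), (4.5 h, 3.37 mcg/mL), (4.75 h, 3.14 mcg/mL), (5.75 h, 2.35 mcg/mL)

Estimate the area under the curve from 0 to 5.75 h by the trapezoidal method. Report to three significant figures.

Trapezoidal AUC_0→5.75:
  [0→0.25]: (12.30+11.45)/2 × 0.25 = 2.96875
  [0.25→2.25]: (11.45+6.44)/2 × 2 = 17.89
  [2.25→2.5]: (6.44+6.00)/2 × 0.25 = 1.555
  [2.5→4.5]: (6.00+3.37)/2 × 2 = 9.37
  [4.5→4.75]: (3.37+3.14)/2 × 0.25 = 0.81375
  [4.75→5.75]: (3.14+2.35)/2 × 1 = 2.745
  Sum = 35.3425 mcg/mL·h

AUC = 35.3 mcg/mL·h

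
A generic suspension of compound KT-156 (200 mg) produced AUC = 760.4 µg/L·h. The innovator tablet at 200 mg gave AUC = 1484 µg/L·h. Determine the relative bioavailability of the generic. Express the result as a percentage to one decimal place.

F_rel = (AUC_test/D_test) / (AUC_ref/D_ref)
      = (760.4/200) / (1484/200)
      = 3.802 / 7.42 = 0.5124 = 51.24%

F_rel = 51.2%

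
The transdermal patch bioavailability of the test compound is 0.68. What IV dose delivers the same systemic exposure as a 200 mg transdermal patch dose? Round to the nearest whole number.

D_iv = 136 mg

Systemic exposure from an extravascular dose = F × D_ev, so the equivalent IV dose is F × D_ev.
D_iv = F × D_ev = 0.68 × 200 = 136 mg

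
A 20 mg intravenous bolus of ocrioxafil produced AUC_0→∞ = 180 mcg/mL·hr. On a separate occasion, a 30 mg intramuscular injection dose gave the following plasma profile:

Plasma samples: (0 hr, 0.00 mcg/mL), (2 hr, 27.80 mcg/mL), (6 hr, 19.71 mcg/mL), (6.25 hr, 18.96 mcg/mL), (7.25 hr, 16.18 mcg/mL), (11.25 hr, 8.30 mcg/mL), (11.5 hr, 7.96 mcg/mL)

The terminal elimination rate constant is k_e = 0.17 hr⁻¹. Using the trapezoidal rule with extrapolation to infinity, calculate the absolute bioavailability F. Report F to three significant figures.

F = 0.900

Trapezoidal AUC_0→11.5 (intramuscular injection):
  [0→2]: (0.00+27.80)/2 × 2 = 27.8
  [2→6]: (27.80+19.71)/2 × 4 = 95.02
  [6→6.25]: (19.71+18.96)/2 × 0.25 = 4.83375
  [6.25→7.25]: (18.96+16.18)/2 × 1 = 17.57
  [7.25→11.25]: (16.18+8.30)/2 × 4 = 48.96
  [11.25→11.5]: (8.30+7.96)/2 × 0.25 = 2.0325
  Sum = 196.21625 mcg/mL·hr
Tail: C_last/k_e = 7.96/0.17 = 46.824
AUC_0→∞ (intramuscular injection) = 196.21625 + 46.824 = 243.04025 mcg/mL·hr
F = (AUC_ev/D_ev)/(AUC_iv/D_iv) = (243.04025/30)/(180/20) = 8.10134/9 = 0.9001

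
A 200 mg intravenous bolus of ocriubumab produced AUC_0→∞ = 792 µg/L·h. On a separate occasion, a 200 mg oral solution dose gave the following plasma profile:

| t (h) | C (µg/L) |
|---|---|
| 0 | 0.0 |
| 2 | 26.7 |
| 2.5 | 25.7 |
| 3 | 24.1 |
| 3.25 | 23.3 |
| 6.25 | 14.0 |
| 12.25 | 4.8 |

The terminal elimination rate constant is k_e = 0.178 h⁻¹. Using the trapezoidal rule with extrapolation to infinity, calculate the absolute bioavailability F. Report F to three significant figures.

Trapezoidal AUC_0→12.25 (oral solution):
  [0→2]: (0.0+26.7)/2 × 2 = 26.7
  [2→2.5]: (26.7+25.7)/2 × 0.5 = 13.1
  [2.5→3]: (25.7+24.1)/2 × 0.5 = 12.45
  [3→3.25]: (24.1+23.3)/2 × 0.25 = 5.925
  [3.25→6.25]: (23.3+14.0)/2 × 3 = 55.95
  [6.25→12.25]: (14.0+4.8)/2 × 6 = 56.4
  Sum = 170.525 µg/L·h
Tail: C_last/k_e = 4.8/0.178 = 26.966
AUC_0→∞ (oral solution) = 170.525 + 26.966 = 197.491 µg/L·h
F = (AUC_ev/D_ev)/(AUC_iv/D_iv) = (197.491/200)/(792/200) = 0.987455/3.96 = 0.2494

F = 0.249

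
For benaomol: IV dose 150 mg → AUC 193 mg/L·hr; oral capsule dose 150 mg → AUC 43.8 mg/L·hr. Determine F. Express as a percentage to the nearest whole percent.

F = (AUC_ev / D_ev) / (AUC_iv / D_iv)
  = (43.8/150) / (193/150)
  = 0.292 / 1.28667 = 0.2269
  = 22.69%

F = 23%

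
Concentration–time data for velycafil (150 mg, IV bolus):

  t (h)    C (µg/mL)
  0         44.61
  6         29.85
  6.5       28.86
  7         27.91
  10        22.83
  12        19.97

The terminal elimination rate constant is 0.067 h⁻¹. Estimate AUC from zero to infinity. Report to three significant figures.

Trapezoidal AUC_0→12:
  [0→6]: (44.61+29.85)/2 × 6 = 223.38
  [6→6.5]: (29.85+28.86)/2 × 0.5 = 14.6775
  [6.5→7]: (28.86+27.91)/2 × 0.5 = 14.1925
  [7→10]: (27.91+22.83)/2 × 3 = 76.11
  [10→12]: (22.83+19.97)/2 × 2 = 42.8
  Sum = 371.16 µg/mL·h
Extrapolated tail: C_last / k_e = 19.97 / 0.067 = 298.060
AUC_0→∞ = 371.16 + 298.060 = 669.22 µg/mL·h

AUC = 669 µg/mL·h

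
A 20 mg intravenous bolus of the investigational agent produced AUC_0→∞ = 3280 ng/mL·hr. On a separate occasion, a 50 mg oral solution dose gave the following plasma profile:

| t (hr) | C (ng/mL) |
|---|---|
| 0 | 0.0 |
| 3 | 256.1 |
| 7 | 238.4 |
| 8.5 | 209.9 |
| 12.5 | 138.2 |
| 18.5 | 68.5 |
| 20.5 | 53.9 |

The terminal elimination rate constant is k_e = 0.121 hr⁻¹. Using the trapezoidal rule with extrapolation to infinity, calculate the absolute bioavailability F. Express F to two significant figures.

F = 0.44

Trapezoidal AUC_0→20.5 (oral solution):
  [0→3]: (0.0+256.1)/2 × 3 = 384.15
  [3→7]: (256.1+238.4)/2 × 4 = 989.0
  [7→8.5]: (238.4+209.9)/2 × 1.5 = 336.225
  [8.5→12.5]: (209.9+138.2)/2 × 4 = 696.2
  [12.5→18.5]: (138.2+68.5)/2 × 6 = 620.1
  [18.5→20.5]: (68.5+53.9)/2 × 2 = 122.4
  Sum = 3148.075 ng/mL·hr
Tail: C_last/k_e = 53.9/0.121 = 445.455
AUC_0→∞ (oral solution) = 3148.075 + 445.455 = 3593.53 ng/mL·hr
F = (AUC_ev/D_ev)/(AUC_iv/D_iv) = (3593.53/50)/(3280/20) = 71.8706/164 = 0.4382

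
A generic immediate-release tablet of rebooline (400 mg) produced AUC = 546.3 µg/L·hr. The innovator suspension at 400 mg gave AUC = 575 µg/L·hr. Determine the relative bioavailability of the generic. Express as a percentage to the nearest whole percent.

F_rel = (AUC_test/D_test) / (AUC_ref/D_ref)
      = (546.3/400) / (575/400)
      = 1.36575 / 1.4375 = 0.9501 = 95.01%

F_rel = 95%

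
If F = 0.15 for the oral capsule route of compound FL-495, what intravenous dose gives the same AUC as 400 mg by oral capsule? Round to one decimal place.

Systemic exposure from an extravascular dose = F × D_ev, so the equivalent IV dose is F × D_ev.
D_iv = F × D_ev = 0.15 × 400 = 60 mg

D_iv = 60.0 mg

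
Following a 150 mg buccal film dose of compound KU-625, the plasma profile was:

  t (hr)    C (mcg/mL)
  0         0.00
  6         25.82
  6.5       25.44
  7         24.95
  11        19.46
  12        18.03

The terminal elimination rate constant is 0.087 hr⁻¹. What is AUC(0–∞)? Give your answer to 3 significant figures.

Trapezoidal AUC_0→12:
  [0→6]: (0.00+25.82)/2 × 6 = 77.46
  [6→6.5]: (25.82+25.44)/2 × 0.5 = 12.815
  [6.5→7]: (25.44+24.95)/2 × 0.5 = 12.5975
  [7→11]: (24.95+19.46)/2 × 4 = 88.82
  [11→12]: (19.46+18.03)/2 × 1 = 18.745
  Sum = 210.4375 mcg/mL·hr
Extrapolated tail: C_last / k_e = 18.03 / 0.087 = 207.241
AUC_0→∞ = 210.4375 + 207.241 = 417.6785 mcg/mL·hr

AUC = 418 mcg/mL·hr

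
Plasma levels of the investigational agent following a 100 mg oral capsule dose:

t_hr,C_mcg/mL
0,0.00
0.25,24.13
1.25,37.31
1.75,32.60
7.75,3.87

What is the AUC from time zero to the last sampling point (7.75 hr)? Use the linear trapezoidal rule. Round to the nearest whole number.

AUC = 161 mcg/mL·hr

Trapezoidal AUC_0→7.75:
  [0→0.25]: (0.00+24.13)/2 × 0.25 = 3.01625
  [0.25→1.25]: (24.13+37.31)/2 × 1 = 30.72
  [1.25→1.75]: (37.31+32.60)/2 × 0.5 = 17.4775
  [1.75→7.75]: (32.60+3.87)/2 × 6 = 109.41
  Sum = 160.62375 mcg/mL·hr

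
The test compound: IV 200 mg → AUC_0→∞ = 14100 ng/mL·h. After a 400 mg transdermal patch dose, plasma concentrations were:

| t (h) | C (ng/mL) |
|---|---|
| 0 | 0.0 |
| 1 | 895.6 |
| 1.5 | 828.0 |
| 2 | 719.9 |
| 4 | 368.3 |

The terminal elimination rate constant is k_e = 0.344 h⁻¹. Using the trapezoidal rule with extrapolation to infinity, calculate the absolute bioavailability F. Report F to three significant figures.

F = 0.121

Trapezoidal AUC_0→4 (transdermal patch):
  [0→1]: (0.0+895.6)/2 × 1 = 447.8
  [1→1.5]: (895.6+828.0)/2 × 0.5 = 430.9
  [1.5→2]: (828.0+719.9)/2 × 0.5 = 386.975
  [2→4]: (719.9+368.3)/2 × 2 = 1088.2
  Sum = 2353.875 ng/mL·h
Tail: C_last/k_e = 368.3/0.344 = 1070.640
AUC_0→∞ (transdermal patch) = 2353.875 + 1070.640 = 3424.515 ng/mL·h
F = (AUC_ev/D_ev)/(AUC_iv/D_iv) = (3424.515/400)/(14100/200) = 8.5612875/70.5 = 0.1214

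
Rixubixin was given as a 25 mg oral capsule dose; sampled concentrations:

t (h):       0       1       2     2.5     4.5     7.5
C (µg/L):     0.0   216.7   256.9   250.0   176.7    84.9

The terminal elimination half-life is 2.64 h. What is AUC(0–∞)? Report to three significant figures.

AUC = 1610 µg/L·h

Trapezoidal AUC_0→7.5:
  [0→1]: (0.0+216.7)/2 × 1 = 108.35
  [1→2]: (216.7+256.9)/2 × 1 = 236.8
  [2→2.5]: (256.9+250.0)/2 × 0.5 = 126.725
  [2.5→4.5]: (250.0+176.7)/2 × 2 = 426.7
  [4.5→7.5]: (176.7+84.9)/2 × 3 = 392.4
  Sum = 1290.975 µg/L·h
k_e = ln2 / t½ = 0.693147 / 2.64 = 0.2626 h^-1
Extrapolated tail: C_last / k_e = 84.9 / 0.2626 = 323.305
AUC_0→∞ = 1290.975 + 323.305 = 1614.28 µg/L·h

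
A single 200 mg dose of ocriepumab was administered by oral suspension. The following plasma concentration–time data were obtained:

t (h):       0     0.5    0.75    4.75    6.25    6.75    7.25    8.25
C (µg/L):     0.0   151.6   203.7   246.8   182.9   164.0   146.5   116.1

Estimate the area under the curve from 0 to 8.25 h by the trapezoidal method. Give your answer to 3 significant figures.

Trapezoidal AUC_0→8.25:
  [0→0.5]: (0.0+151.6)/2 × 0.5 = 37.9
  [0.5→0.75]: (151.6+203.7)/2 × 0.25 = 44.4125
  [0.75→4.75]: (203.7+246.8)/2 × 4 = 901.0
  [4.75→6.25]: (246.8+182.9)/2 × 1.5 = 322.275
  [6.25→6.75]: (182.9+164.0)/2 × 0.5 = 86.725
  [6.75→7.25]: (164.0+146.5)/2 × 0.5 = 77.625
  [7.25→8.25]: (146.5+116.1)/2 × 1 = 131.3
  Sum = 1601.2375 µg/L·h

AUC = 1600 µg/L·h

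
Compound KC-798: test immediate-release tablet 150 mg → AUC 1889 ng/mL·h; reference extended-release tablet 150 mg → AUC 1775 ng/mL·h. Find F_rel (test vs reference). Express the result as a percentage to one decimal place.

F_rel = 106.4%

F_rel = (AUC_test/D_test) / (AUC_ref/D_ref)
      = (1889/150) / (1775/150)
      = 12.5933 / 11.8333 = 1.0642 = 106.42%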